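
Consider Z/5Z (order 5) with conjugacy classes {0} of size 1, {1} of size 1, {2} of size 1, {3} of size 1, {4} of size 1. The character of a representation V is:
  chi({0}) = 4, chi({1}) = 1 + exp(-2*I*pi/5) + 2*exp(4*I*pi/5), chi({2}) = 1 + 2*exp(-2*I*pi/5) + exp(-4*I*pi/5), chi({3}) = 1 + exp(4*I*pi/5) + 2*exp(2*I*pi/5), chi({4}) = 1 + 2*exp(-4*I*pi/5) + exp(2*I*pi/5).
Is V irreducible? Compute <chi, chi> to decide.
Not irreducible (reducible): <chi, chi> = 6 > 1.

Solution. <chi, chi> = (1/|G|) sum_C |C| * |chi(C)|^2 = (1/5)[1*|4|^2 + 1*|1 + exp(-2*I*pi/5) + 2*exp(4*I*pi/5)|^2 + 1*|1 + 2*exp(-2*I*pi/5) + exp(-4*I*pi/5)|^2 + 1*|1 + exp(4*I*pi/5) + 2*exp(2*I*pi/5)|^2 + 1*|1 + 2*exp(-4*I*pi/5) + exp(2*I*pi/5)|^2]
  = (1/5)[(16) + (6 + 4*exp(-4*I*pi/5) + exp(-2*I*pi/5) + exp(2*I*pi/5) + 4*exp(4*I*pi/5)) + (6 + 4*exp(-2*I*pi/5) + exp(-4*I*pi/5) + exp(4*I*pi/5) + 4*exp(2*I*pi/5)) + (6 + 4*exp(-2*I*pi/5) + exp(-4*I*pi/5) + exp(4*I*pi/5) + 4*exp(2*I*pi/5)) + (6 + 4*exp(-4*I*pi/5) + exp(-2*I*pi/5) + exp(2*I*pi/5) + 4*exp(4*I*pi/5))] = 30/5 = 6.
(Exp terms are combined using exp(i*s)*conj(exp(i*t)) = exp(i*(s-t)), and sums of them are collapsed using the identity that for every m > 1 the m distinct m-th roots of unity sum to 0, e.g. 1 + exp(2*I*pi/3) + exp(-2*I*pi/3) = 0.)
A character is irreducible iff <chi, chi> = 1, so this representation is reducible.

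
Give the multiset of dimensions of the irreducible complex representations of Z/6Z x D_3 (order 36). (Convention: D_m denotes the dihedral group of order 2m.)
Dimensions: 1, 1, 1, 1, 1, 1, 1, 1, 1, 1, 1, 1, 2, 2, 2, 2, 2, 2

Argument: There are 18 irreducibles (= number of conjugacy classes). Their dimensions d_i satisfy sum d_i^2 = |G| = 36: 1 + 1 + 1 + 1 + 1 + 1 + 1 + 1 + 1 + 1 + 1 + 1 + 4 + 4 + 4 + 4 + 4 + 4 = 36. (For the product with Z/6Z: each of the 6 1-dim characters of Z/6Z tensors with each irrep of D_3, giving 6 copies of each D_3-dimension.)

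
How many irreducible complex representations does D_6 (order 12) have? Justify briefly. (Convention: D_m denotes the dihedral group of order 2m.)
6

The number of irreducible complex representations of a finite group equals its number of conjugacy classes. D_6 has 6 conjugacy classes (n/2 + 3 for n even), so D_6 (order 12) has exactly 6 irreducible complex representations.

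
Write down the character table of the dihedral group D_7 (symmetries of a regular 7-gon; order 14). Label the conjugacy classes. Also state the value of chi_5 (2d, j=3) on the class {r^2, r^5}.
Conjugacy classes: {e} of size 1, {r^1, r^6} of size 2, {r^2, r^5} of size 2, {r^3, r^4} of size 2, {s, sr, ..., sr^6} of size 7.
Character table:
  irrep \ class              {e} (size 1)  {r^1, r^6} (size 2)  {r^2, r^5} (size 2)  {r^3, r^4} (size 2)  {s, sr, ..., sr^6} (size 7)
  chi_1 (triv)               1             1                    1                    1                    1                          
  chi_2 (sign: r->1, s->-1)  1             1                    1                    1                    -1                         
  chi_3 (2d, j=1)            2             2*cos(2*pi/7)        -2*cos(3*pi/7)       -2*cos(pi/7)         0                          
  chi_4 (2d, j=2)            2             -2*cos(3*pi/7)       -2*cos(pi/7)         2*cos(2*pi/7)        0                          
  chi_5 (2d, j=3)            2             -2*cos(pi/7)         2*cos(2*pi/7)        -2*cos(3*pi/7)       0                          

Spot check: chi_5 (2d, j=3) on {r^2, r^5} = 2*cos(2*pi/7).

Proof sketch: D_7 has order 2*7 = 14 with 5 conjugacy classes, hence 5 irreducibles. Sum of squared dims 1 + 1 + 4 + 4 + 4 = 14 = |G|. Linear characters come from the abelianisation; the 2-dimensional irreps have character r^k -> 2*cos(2*pi*j*k/7), reflections -> 0.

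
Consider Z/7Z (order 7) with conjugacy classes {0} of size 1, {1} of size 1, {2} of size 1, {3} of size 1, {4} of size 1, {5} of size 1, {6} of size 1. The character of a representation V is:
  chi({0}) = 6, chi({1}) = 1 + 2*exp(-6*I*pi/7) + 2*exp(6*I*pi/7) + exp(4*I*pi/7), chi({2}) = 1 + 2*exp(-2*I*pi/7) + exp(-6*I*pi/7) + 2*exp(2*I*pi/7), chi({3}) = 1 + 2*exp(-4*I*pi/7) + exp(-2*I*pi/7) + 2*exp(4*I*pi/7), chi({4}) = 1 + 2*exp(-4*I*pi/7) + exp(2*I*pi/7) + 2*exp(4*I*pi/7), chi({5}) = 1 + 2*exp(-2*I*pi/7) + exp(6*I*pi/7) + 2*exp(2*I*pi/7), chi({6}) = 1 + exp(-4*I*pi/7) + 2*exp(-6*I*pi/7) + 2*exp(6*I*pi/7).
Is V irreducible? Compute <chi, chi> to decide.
Not irreducible (reducible): <chi, chi> = 10 > 1.

Working: <chi, chi> = (1/|G|) sum_C |C| * |chi(C)|^2 = (1/7)[1*|6|^2 + 1*|1 + 2*exp(-6*I*pi/7) + 2*exp(6*I*pi/7) + exp(4*I*pi/7)|^2 + 1*|1 + 2*exp(-2*I*pi/7) + exp(-6*I*pi/7) + 2*exp(2*I*pi/7)|^2 + 1*|1 + 2*exp(-4*I*pi/7) + exp(-2*I*pi/7) + 2*exp(4*I*pi/7)|^2 + 1*|1 + 2*exp(-4*I*pi/7) + exp(2*I*pi/7) + 2*exp(4*I*pi/7)|^2 + 1*|1 + 2*exp(-2*I*pi/7) + exp(6*I*pi/7) + 2*exp(2*I*pi/7)|^2 + 1*|1 + exp(-4*I*pi/7) + 2*exp(-6*I*pi/7) + 2*exp(6*I*pi/7)|^2]
  = (1/7)[(36) + (10 + 6*exp(-2*I*pi/7) + 3*exp(-4*I*pi/7) + 4*exp(-6*I*pi/7) + 4*exp(6*I*pi/7) + 3*exp(4*I*pi/7) + 6*exp(2*I*pi/7)) + (10 + 6*exp(-4*I*pi/7) + 4*exp(-2*I*pi/7) + 3*exp(-6*I*pi/7) + 3*exp(6*I*pi/7) + 4*exp(2*I*pi/7) + 6*exp(4*I*pi/7)) + (10 + 4*exp(-4*I*pi/7) + 6*exp(-6*I*pi/7) + 3*exp(-2*I*pi/7) + 3*exp(2*I*pi/7) + 6*exp(6*I*pi/7) + 4*exp(4*I*pi/7)) + (10 + 4*exp(-4*I*pi/7) + 6*exp(-6*I*pi/7) + 3*exp(-2*I*pi/7) + 3*exp(2*I*pi/7) + 6*exp(6*I*pi/7) + 4*exp(4*I*pi/7)) + (10 + 6*exp(-4*I*pi/7) + 4*exp(-2*I*pi/7) + 3*exp(-6*I*pi/7) + 3*exp(6*I*pi/7) + 4*exp(2*I*pi/7) + 6*exp(4*I*pi/7)) + (10 + 6*exp(-2*I*pi/7) + 3*exp(-4*I*pi/7) + 4*exp(-6*I*pi/7) + 4*exp(6*I*pi/7) + 3*exp(4*I*pi/7) + 6*exp(2*I*pi/7))] = 70/7 = 10.
(Exp terms are combined using exp(i*s)*conj(exp(i*t)) = exp(i*(s-t)), and sums of them are collapsed using the identity that for every m > 1 the m distinct m-th roots of unity sum to 0, e.g. 1 + exp(2*I*pi/3) + exp(-2*I*pi/3) = 0.)
A character is irreducible iff <chi, chi> = 1, so this representation is reducible.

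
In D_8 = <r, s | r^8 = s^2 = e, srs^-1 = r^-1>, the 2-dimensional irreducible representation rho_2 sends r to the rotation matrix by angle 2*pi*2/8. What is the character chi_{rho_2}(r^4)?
chi_{rho_2}(r^4) = 2*cos(2*pi*2*4/8) = 2

Justification: rho_2(r^4) is rotation by angle 2*pi*2*4/8, whose trace is 2*cos(2*pi*2*4/8) = 2.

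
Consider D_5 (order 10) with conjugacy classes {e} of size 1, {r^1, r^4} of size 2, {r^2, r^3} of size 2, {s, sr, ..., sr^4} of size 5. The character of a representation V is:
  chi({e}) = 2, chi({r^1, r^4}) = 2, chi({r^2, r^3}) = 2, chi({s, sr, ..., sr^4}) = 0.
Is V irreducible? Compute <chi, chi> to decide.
Not irreducible (reducible): <chi, chi> = 2 > 1.

Justification: <chi, chi> = (1/|G|) sum_C |C| * |chi(C)|^2 = (1/10)[1*|2|^2 + 2*|2|^2 + 2*|2|^2 + 5*|0|^2]
  = (1/10)[(4) + (8) + (8) + (0)] = 20/10 = 2.
A character is irreducible iff <chi, chi> = 1, so this representation is reducible.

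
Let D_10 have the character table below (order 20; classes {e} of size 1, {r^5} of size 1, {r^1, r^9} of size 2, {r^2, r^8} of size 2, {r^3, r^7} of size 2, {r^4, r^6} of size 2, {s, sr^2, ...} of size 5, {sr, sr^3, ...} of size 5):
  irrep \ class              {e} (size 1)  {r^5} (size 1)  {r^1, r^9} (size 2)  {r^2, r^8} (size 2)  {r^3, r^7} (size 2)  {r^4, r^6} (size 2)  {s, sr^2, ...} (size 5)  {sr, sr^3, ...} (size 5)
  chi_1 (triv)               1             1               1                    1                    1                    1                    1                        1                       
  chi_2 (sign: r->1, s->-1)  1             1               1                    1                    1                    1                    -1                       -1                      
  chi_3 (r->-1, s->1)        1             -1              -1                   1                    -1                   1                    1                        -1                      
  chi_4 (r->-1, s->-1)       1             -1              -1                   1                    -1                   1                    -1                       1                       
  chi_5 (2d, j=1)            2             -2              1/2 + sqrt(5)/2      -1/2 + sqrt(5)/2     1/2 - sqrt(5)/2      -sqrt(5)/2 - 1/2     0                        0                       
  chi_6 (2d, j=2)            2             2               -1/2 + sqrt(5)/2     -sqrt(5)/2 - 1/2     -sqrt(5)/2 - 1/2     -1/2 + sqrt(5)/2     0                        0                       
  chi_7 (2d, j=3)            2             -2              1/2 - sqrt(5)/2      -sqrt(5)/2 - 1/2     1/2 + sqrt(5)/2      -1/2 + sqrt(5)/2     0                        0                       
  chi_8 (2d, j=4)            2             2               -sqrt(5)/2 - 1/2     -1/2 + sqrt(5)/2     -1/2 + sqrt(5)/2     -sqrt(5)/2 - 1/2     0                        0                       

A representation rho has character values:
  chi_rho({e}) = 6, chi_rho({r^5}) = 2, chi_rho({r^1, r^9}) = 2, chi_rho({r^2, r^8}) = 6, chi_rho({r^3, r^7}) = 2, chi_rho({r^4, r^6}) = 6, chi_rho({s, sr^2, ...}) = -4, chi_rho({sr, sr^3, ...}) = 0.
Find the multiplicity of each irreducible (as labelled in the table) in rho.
Multiplicities: chi_1: 1, chi_2: 3, chi_3: 0, chi_4: 2, chi_5: 0, chi_6: 0, chi_7: 0, chi_8: 0.

Justification: Use <chi_rho, chi> = (1/|G|) sum_C |C| * chi_rho(C) * conj(chi(C)) with |G| = 20 for each irreducible chi in the table:
  <chi_rho, chi_1> = (1/20)[1*(6)*conj(1) + 1*(2)*conj(1) + 2*(2)*conj(1) + 2*(6)*conj(1) + 2*(2)*conj(1) + 2*(6)*conj(1) + 5*(-4)*conj(1) + 5*(0)*conj(1)]
      = (1/20)[(6) + (2) + (4) + (12) + (4) + (12) + (-20) + (0)] = 20/20 = 1
  <chi_rho, chi_2> = (1/20)[1*(6)*conj(1) + 1*(2)*conj(1) + 2*(2)*conj(1) + 2*(6)*conj(1) + 2*(2)*conj(1) + 2*(6)*conj(1) + 5*(-4)*conj(-1) + 5*(0)*conj(-1)]
      = (1/20)[(6) + (2) + (4) + (12) + (4) + (12) + (20) + (0)] = 60/20 = 3
  <chi_rho, chi_3> = (1/20)[1*(6)*conj(1) + 1*(2)*conj(-1) + 2*(2)*conj(-1) + 2*(6)*conj(1) + 2*(2)*conj(-1) + 2*(6)*conj(1) + 5*(-4)*conj(1) + 5*(0)*conj(-1)]
      = (1/20)[(6) + (-2) + (-4) + (12) + (-4) + (12) + (-20) + (0)] = 0/20 = 0
  <chi_rho, chi_4> = (1/20)[1*(6)*conj(1) + 1*(2)*conj(-1) + 2*(2)*conj(-1) + 2*(6)*conj(1) + 2*(2)*conj(-1) + 2*(6)*conj(1) + 5*(-4)*conj(-1) + 5*(0)*conj(1)]
      = (1/20)[(6) + (-2) + (-4) + (12) + (-4) + (12) + (20) + (0)] = 40/20 = 2
  <chi_rho, chi_5> = (1/20)[1*(6)*conj(2) + 1*(2)*conj(-2) + 2*(2)*conj(1/2 + sqrt(5)/2) + 2*(6)*conj(-1/2 + sqrt(5)/2) + 2*(2)*conj(1/2 - sqrt(5)/2) + 2*(6)*conj(-sqrt(5)/2 - 1/2) + 5*(-4)*conj(0) + 5*(0)*conj(0)]
      = (1/20)[(12) + (-4) + (2 + 2*sqrt(5)) + (-6 + 6*sqrt(5)) + (2 - 2*sqrt(5)) + (-6*sqrt(5) - 6) + (0) + (0)] = 0/20 = 0
  <chi_rho, chi_6> = (1/20)[1*(6)*conj(2) + 1*(2)*conj(2) + 2*(2)*conj(-1/2 + sqrt(5)/2) + 2*(6)*conj(-sqrt(5)/2 - 1/2) + 2*(2)*conj(-sqrt(5)/2 - 1/2) + 2*(6)*conj(-1/2 + sqrt(5)/2) + 5*(-4)*conj(0) + 5*(0)*conj(0)]
      = (1/20)[(12) + (4) + (-2 + 2*sqrt(5)) + (-6*sqrt(5) - 6) + (-2*sqrt(5) - 2) + (-6 + 6*sqrt(5)) + (0) + (0)] = 0/20 = 0
  <chi_rho, chi_7> = (1/20)[1*(6)*conj(2) + 1*(2)*conj(-2) + 2*(2)*conj(1/2 - sqrt(5)/2) + 2*(6)*conj(-sqrt(5)/2 - 1/2) + 2*(2)*conj(1/2 + sqrt(5)/2) + 2*(6)*conj(-1/2 + sqrt(5)/2) + 5*(-4)*conj(0) + 5*(0)*conj(0)]
      = (1/20)[(12) + (-4) + (2 - 2*sqrt(5)) + (-6*sqrt(5) - 6) + (2 + 2*sqrt(5)) + (-6 + 6*sqrt(5)) + (0) + (0)] = 0/20 = 0
  <chi_rho, chi_8> = (1/20)[1*(6)*conj(2) + 1*(2)*conj(2) + 2*(2)*conj(-sqrt(5)/2 - 1/2) + 2*(6)*conj(-1/2 + sqrt(5)/2) + 2*(2)*conj(-1/2 + sqrt(5)/2) + 2*(6)*conj(-sqrt(5)/2 - 1/2) + 5*(-4)*conj(0) + 5*(0)*conj(0)]
      = (1/20)[(12) + (4) + (-2*sqrt(5) - 2) + (-6 + 6*sqrt(5)) + (-2 + 2*sqrt(5)) + (-6*sqrt(5) - 6) + (0) + (0)] = 0/20 = 0
Dimension check: dim(rho) = sum (mult * dim) = 1*1 + 3*1 + 0*1 + 2*1 + 0*2 + 0*2 + 0*2 + 0*2 = 6 = chi_rho(e) = 6.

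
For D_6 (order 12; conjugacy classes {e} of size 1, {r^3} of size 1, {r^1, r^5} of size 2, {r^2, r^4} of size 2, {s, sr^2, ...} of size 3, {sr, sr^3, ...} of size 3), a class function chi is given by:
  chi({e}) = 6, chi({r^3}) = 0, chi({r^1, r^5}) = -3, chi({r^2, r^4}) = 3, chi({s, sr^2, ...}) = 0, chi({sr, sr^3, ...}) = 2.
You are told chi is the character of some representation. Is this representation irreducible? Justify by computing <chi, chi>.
Not irreducible (reducible): <chi, chi> = 7 > 1.

Justification: <chi, chi> = (1/|G|) sum_C |C| * |chi(C)|^2 = (1/12)[1*|6|^2 + 1*|0|^2 + 2*|-3|^2 + 2*|3|^2 + 3*|0|^2 + 3*|2|^2]
  = (1/12)[(36) + (0) + (18) + (18) + (0) + (12)] = 84/12 = 7.
A character is irreducible iff <chi, chi> = 1, so this representation is reducible.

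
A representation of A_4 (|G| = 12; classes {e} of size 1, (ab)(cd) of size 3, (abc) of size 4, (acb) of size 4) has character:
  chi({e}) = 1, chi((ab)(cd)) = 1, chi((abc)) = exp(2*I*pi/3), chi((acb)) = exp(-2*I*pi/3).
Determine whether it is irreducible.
Irreducible: <chi, chi> = 1.

Details: <chi, chi> = (1/|G|) sum_C |C| * |chi(C)|^2 = (1/12)[1*|1|^2 + 3*|1|^2 + 4*|exp(2*I*pi/3)|^2 + 4*|exp(-2*I*pi/3)|^2]
  = (1/12)[(1) + (3) + (4) + (4)] = 12/12 = 1.
(Exp terms are combined using exp(i*s)*conj(exp(i*t)) = exp(i*(s-t)), and sums of them are collapsed using the identity that for every m > 1 the m distinct m-th roots of unity sum to 0, e.g. 1 + exp(2*I*pi/3) + exp(-2*I*pi/3) = 0.)
A character is irreducible iff <chi, chi> = 1, so this representation is irreducible.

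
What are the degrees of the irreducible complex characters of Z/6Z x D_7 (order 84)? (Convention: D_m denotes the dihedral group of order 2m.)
Dimensions: 1, 1, 1, 1, 1, 1, 1, 1, 1, 1, 1, 1, 2, 2, 2, 2, 2, 2, 2, 2, 2, 2, 2, 2, 2, 2, 2, 2, 2, 2

Explanation: There are 30 irreducibles (= number of conjugacy classes). Their dimensions d_i satisfy sum d_i^2 = |G| = 84: 1 + 1 + 1 + 1 + 1 + 1 + 1 + 1 + 1 + 1 + 1 + 1 + 4 + 4 + 4 + 4 + 4 + 4 + 4 + 4 + 4 + 4 + 4 + 4 + 4 + 4 + 4 + 4 + 4 + 4 = 84. (For the product with Z/6Z: each of the 6 1-dim characters of Z/6Z tensors with each irrep of D_7, giving 6 copies of each D_7-dimension.)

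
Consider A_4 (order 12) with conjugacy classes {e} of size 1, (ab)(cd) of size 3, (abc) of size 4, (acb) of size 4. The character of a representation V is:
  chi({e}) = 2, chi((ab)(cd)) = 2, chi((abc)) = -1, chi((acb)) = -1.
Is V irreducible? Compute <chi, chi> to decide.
Not irreducible (reducible): <chi, chi> = 2 > 1.

Why: <chi, chi> = (1/|G|) sum_C |C| * |chi(C)|^2 = (1/12)[1*|2|^2 + 3*|2|^2 + 4*|-1|^2 + 4*|-1|^2]
  = (1/12)[(4) + (12) + (4) + (4)] = 24/12 = 2.
(Exp terms are combined using exp(i*s)*conj(exp(i*t)) = exp(i*(s-t)), and sums of them are collapsed using the identity that for every m > 1 the m distinct m-th roots of unity sum to 0, e.g. 1 + exp(2*I*pi/3) + exp(-2*I*pi/3) = 0.)
A character is irreducible iff <chi, chi> = 1, so this representation is reducible.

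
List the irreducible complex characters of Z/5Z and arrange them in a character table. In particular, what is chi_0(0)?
Character table of Z/5Z (irreps indexed chi_0,...,chi_4 with chi_k(m) = zeta_5^(k*m), zeta_5 = exp(2*pi*i/5)):
  irrep \ class  {0} (size 1)  {1} (size 1)    {2} (size 1)    {3} (size 1)    {4} (size 1)  
  chi_0          1             1               1               1               1             
  chi_1          1             exp(2*I*pi/5)   exp(4*I*pi/5)   exp(-4*I*pi/5)  exp(-2*I*pi/5)
  chi_2          1             exp(4*I*pi/5)   exp(-2*I*pi/5)  exp(2*I*pi/5)   exp(-4*I*pi/5)
  chi_3          1             exp(-4*I*pi/5)  exp(2*I*pi/5)   exp(-2*I*pi/5)  exp(4*I*pi/5) 
  chi_4          1             exp(-2*I*pi/5)  exp(-4*I*pi/5)  exp(4*I*pi/5)   exp(2*I*pi/5) 

Spot check: chi_0(0) = zeta_5^(0*0) = zeta_5^0 = 1.

Derivation: Z/5Z is abelian, so all 5 irreducible complex representations are 1-dimensional. They are given by chi_k(m) = zeta_5^(k*m) for k = 0,...,4. Row orthogonality: sum_m chi_k(m) conj(chi_l(m)) = 5 * [k = l].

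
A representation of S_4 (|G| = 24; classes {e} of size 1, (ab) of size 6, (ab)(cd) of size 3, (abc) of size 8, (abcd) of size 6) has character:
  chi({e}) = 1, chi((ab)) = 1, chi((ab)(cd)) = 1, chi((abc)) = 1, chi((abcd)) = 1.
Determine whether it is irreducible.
Irreducible: <chi, chi> = 1.

Solution. <chi, chi> = (1/|G|) sum_C |C| * |chi(C)|^2 = (1/24)[1*|1|^2 + 6*|1|^2 + 3*|1|^2 + 8*|1|^2 + 6*|1|^2]
  = (1/24)[(1) + (6) + (3) + (8) + (6)] = 24/24 = 1.
A character is irreducible iff <chi, chi> = 1, so this representation is irreducible.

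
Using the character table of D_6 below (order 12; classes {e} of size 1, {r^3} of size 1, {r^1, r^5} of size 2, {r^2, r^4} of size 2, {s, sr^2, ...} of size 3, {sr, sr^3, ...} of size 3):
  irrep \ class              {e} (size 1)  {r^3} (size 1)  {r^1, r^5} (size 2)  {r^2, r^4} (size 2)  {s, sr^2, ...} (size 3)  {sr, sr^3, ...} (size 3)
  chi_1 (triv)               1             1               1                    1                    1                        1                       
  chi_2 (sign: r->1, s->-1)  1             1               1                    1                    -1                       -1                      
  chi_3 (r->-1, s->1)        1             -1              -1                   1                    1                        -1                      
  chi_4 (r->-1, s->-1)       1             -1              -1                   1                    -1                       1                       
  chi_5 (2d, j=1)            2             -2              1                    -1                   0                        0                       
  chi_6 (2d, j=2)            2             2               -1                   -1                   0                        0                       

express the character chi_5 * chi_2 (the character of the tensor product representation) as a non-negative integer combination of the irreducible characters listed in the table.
chi_5 tensor chi_2 = chi_5 (all other irreducibles have multiplicity 0).

Details: The character of a tensor product is the pointwise product (chi_5 * chi_2)(C) = chi_5(C) * chi_2(C):
  {e}: (2)*(1), {r^3}: (-2)*(1), {r^1, r^5}: (1)*(1), {r^2, r^4}: (-1)*(1), {s, sr^2, ...}: (0)*(-1), {sr, sr^3, ...}: (0)*(-1)
so (chi_5 * chi_2) takes values
  {e} -> 2, {r^3} -> -2, {r^1, r^5} -> 1, {r^2, r^4} -> -1, {s, sr^2, ...} -> 0, {sr, sr^3, ...} -> 0.
Now take the inner product of this character with each irreducible chi from the table, <chi_5*chi_2, chi> = (1/12) sum_C |C| (chi_5*chi_2)(C) conj(chi(C)):
  <chi_5*chi_2, chi_1> = (1/12)[1*(2)*conj(1) + 1*(-2)*conj(1) + 2*(1)*conj(1) + 2*(-1)*conj(1) + 3*(0)*conj(1) + 3*(0)*conj(1)]
      = (1/12)[(2) + (-2) + (2) + (-2) + (0) + (0)] = 0/12 = 0
  <chi_5*chi_2, chi_2> = (1/12)[1*(2)*conj(1) + 1*(-2)*conj(1) + 2*(1)*conj(1) + 2*(-1)*conj(1) + 3*(0)*conj(-1) + 3*(0)*conj(-1)]
      = (1/12)[(2) + (-2) + (2) + (-2) + (0) + (0)] = 0/12 = 0
  <chi_5*chi_2, chi_3> = (1/12)[1*(2)*conj(1) + 1*(-2)*conj(-1) + 2*(1)*conj(-1) + 2*(-1)*conj(1) + 3*(0)*conj(1) + 3*(0)*conj(-1)]
      = (1/12)[(2) + (2) + (-2) + (-2) + (0) + (0)] = 0/12 = 0
  <chi_5*chi_2, chi_4> = (1/12)[1*(2)*conj(1) + 1*(-2)*conj(-1) + 2*(1)*conj(-1) + 2*(-1)*conj(1) + 3*(0)*conj(-1) + 3*(0)*conj(1)]
      = (1/12)[(2) + (2) + (-2) + (-2) + (0) + (0)] = 0/12 = 0
  <chi_5*chi_2, chi_5> = (1/12)[1*(2)*conj(2) + 1*(-2)*conj(-2) + 2*(1)*conj(1) + 2*(-1)*conj(-1) + 3*(0)*conj(0) + 3*(0)*conj(0)]
      = (1/12)[(4) + (4) + (2) + (2) + (0) + (0)] = 12/12 = 1
  <chi_5*chi_2, chi_6> = (1/12)[1*(2)*conj(2) + 1*(-2)*conj(2) + 2*(1)*conj(-1) + 2*(-1)*conj(-1) + 3*(0)*conj(0) + 3*(0)*conj(0)]
      = (1/12)[(4) + (-4) + (-2) + (2) + (0) + (0)] = 0/12 = 0
Hence the multiplicities are chi_5: 1. Dimension check: dim(chi_5)*dim(chi_2) = 2*1 = 2 and sum (mult * dim) = 1*2 = 2.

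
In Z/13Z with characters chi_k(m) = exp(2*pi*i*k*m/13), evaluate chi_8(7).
chi_8(7) = zeta_13^56 = exp(8*I*pi/13)

Derivation: chi_8(7) = zeta_13^(8*7) = zeta_13^56. Since zeta_13^13 = 1, this equals zeta_13^4 = exp(2*pi*i*4/13) = exp(8*I*pi/13).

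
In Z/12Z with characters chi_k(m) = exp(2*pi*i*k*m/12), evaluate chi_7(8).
chi_7(8) = zeta_12^56 = exp(-2*I*pi/3)

Details: chi_7(8) = zeta_12^(7*8) = zeta_12^56. Since zeta_12^12 = 1, this equals zeta_12^8 = exp(2*pi*i*8/12) = exp(-2*I*pi/3).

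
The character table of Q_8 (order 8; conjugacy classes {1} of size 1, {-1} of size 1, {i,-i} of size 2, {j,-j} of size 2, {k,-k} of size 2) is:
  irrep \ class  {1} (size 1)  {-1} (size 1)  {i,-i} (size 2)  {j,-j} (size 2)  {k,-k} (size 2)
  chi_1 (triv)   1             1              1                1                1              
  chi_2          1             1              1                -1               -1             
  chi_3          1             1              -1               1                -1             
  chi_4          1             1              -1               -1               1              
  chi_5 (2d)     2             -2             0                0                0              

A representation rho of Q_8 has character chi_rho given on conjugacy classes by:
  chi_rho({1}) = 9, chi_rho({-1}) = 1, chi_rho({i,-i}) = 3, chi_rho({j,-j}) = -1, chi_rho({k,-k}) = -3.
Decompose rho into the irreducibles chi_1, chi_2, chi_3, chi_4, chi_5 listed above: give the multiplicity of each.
Multiplicities: chi_1: 1, chi_2: 3, chi_3: 1, chi_4: 0, chi_5: 2.

Reasoning: Use <chi_rho, chi> = (1/|G|) sum_C |C| * chi_rho(C) * conj(chi(C)) with |G| = 8 for each irreducible chi in the table:
  <chi_rho, chi_1> = (1/8)[1*(9)*conj(1) + 1*(1)*conj(1) + 2*(3)*conj(1) + 2*(-1)*conj(1) + 2*(-3)*conj(1)]
      = (1/8)[(9) + (1) + (6) + (-2) + (-6)] = 8/8 = 1
  <chi_rho, chi_2> = (1/8)[1*(9)*conj(1) + 1*(1)*conj(1) + 2*(3)*conj(1) + 2*(-1)*conj(-1) + 2*(-3)*conj(-1)]
      = (1/8)[(9) + (1) + (6) + (2) + (6)] = 24/8 = 3
  <chi_rho, chi_3> = (1/8)[1*(9)*conj(1) + 1*(1)*conj(1) + 2*(3)*conj(-1) + 2*(-1)*conj(1) + 2*(-3)*conj(-1)]
      = (1/8)[(9) + (1) + (-6) + (-2) + (6)] = 8/8 = 1
  <chi_rho, chi_4> = (1/8)[1*(9)*conj(1) + 1*(1)*conj(1) + 2*(3)*conj(-1) + 2*(-1)*conj(-1) + 2*(-3)*conj(1)]
      = (1/8)[(9) + (1) + (-6) + (2) + (-6)] = 0/8 = 0
  <chi_rho, chi_5> = (1/8)[1*(9)*conj(2) + 1*(1)*conj(-2) + 2*(3)*conj(0) + 2*(-1)*conj(0) + 2*(-3)*conj(0)]
      = (1/8)[(18) + (-2) + (0) + (0) + (0)] = 16/8 = 2
Dimension check: dim(rho) = sum (mult * dim) = 1*1 + 3*1 + 1*1 + 0*1 + 2*2 = 9 = chi_rho(e) = 9.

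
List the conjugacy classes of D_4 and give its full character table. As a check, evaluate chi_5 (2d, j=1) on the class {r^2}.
Conjugacy classes: {e} of size 1, {r^2} of size 1, {r^1, r^3} of size 2, {s, sr^2, ...} of size 2, {sr, sr^3, ...} of size 2.
Character table:
  irrep \ class              {e} (size 1)  {r^2} (size 1)  {r^1, r^3} (size 2)  {s, sr^2, ...} (size 2)  {sr, sr^3, ...} (size 2)
  chi_1 (triv)               1             1               1                    1                        1                       
  chi_2 (sign: r->1, s->-1)  1             1               1                    -1                       -1                      
  chi_3 (r->-1, s->1)        1             1               -1                   1                        -1                      
  chi_4 (r->-1, s->-1)       1             1               -1                   -1                       1                       
  chi_5 (2d, j=1)            2             -2              0                    0                        0                       

Spot check: chi_5 (2d, j=1) on {r^2} = -2.

Reasoning: D_4 has order 2*4 = 8 with 5 conjugacy classes, hence 5 irreducibles. Sum of squared dims 1 + 1 + 1 + 1 + 4 = 8 = |G|. Linear characters come from the abelianisation; the 2-dimensional irreps have character r^k -> 2*cos(2*pi*j*k/4), reflections -> 0.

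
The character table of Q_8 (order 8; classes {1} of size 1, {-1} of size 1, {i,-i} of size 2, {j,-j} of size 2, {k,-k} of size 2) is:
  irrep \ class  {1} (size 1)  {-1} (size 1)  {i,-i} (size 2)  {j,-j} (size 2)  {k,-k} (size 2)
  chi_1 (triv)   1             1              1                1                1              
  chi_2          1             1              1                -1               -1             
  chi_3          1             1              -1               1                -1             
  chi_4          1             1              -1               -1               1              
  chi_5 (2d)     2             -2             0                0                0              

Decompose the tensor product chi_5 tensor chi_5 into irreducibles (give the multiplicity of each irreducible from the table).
chi_5 tensor chi_5 = chi_1 + chi_2 + chi_3 + chi_4 (all other irreducibles have multiplicity 0).

Explanation: The character of a tensor product is the pointwise product (chi_5 * chi_5)(C) = chi_5(C) * chi_5(C):
  {1}: (2)*(2), {-1}: (-2)*(-2), {i,-i}: (0)*(0), {j,-j}: (0)*(0), {k,-k}: (0)*(0)
so (chi_5 * chi_5) takes values
  {1} -> 4, {-1} -> 4, {i,-i} -> 0, {j,-j} -> 0, {k,-k} -> 0.
Now take the inner product of this character with each irreducible chi from the table, <chi_5*chi_5, chi> = (1/8) sum_C |C| (chi_5*chi_5)(C) conj(chi(C)):
  <chi_5*chi_5, chi_1> = (1/8)[1*(4)*conj(1) + 1*(4)*conj(1) + 2*(0)*conj(1) + 2*(0)*conj(1) + 2*(0)*conj(1)]
      = (1/8)[(4) + (4) + (0) + (0) + (0)] = 8/8 = 1
  <chi_5*chi_5, chi_2> = (1/8)[1*(4)*conj(1) + 1*(4)*conj(1) + 2*(0)*conj(1) + 2*(0)*conj(-1) + 2*(0)*conj(-1)]
      = (1/8)[(4) + (4) + (0) + (0) + (0)] = 8/8 = 1
  <chi_5*chi_5, chi_3> = (1/8)[1*(4)*conj(1) + 1*(4)*conj(1) + 2*(0)*conj(-1) + 2*(0)*conj(1) + 2*(0)*conj(-1)]
      = (1/8)[(4) + (4) + (0) + (0) + (0)] = 8/8 = 1
  <chi_5*chi_5, chi_4> = (1/8)[1*(4)*conj(1) + 1*(4)*conj(1) + 2*(0)*conj(-1) + 2*(0)*conj(-1) + 2*(0)*conj(1)]
      = (1/8)[(4) + (4) + (0) + (0) + (0)] = 8/8 = 1
  <chi_5*chi_5, chi_5> = (1/8)[1*(4)*conj(2) + 1*(4)*conj(-2) + 2*(0)*conj(0) + 2*(0)*conj(0) + 2*(0)*conj(0)]
      = (1/8)[(8) + (-8) + (0) + (0) + (0)] = 0/8 = 0
Hence the multiplicities are chi_1: 1, chi_2: 1, chi_3: 1, chi_4: 1. Dimension check: dim(chi_5)*dim(chi_5) = 2*2 = 4 and sum (mult * dim) = 1*1 + 1*1 + 1*1 + 1*1 = 4.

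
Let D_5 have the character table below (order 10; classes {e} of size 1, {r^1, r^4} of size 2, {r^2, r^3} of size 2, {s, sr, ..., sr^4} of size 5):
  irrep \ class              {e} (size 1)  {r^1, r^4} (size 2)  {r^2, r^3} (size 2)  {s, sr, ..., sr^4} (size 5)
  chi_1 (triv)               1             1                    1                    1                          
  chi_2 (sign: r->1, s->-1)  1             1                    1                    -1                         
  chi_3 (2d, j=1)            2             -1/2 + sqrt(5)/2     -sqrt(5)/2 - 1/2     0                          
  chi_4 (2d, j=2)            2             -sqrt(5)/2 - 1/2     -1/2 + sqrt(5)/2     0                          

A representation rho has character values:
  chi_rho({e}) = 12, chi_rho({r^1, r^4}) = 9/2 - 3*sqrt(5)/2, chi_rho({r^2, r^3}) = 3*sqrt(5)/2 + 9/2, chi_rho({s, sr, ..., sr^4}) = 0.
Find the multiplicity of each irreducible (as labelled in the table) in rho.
Multiplicities: chi_1: 3, chi_2: 3, chi_3: 0, chi_4: 3.

Argument: Use <chi_rho, chi> = (1/|G|) sum_C |C| * chi_rho(C) * conj(chi(C)) with |G| = 10 for each irreducible chi in the table:
  <chi_rho, chi_1> = (1/10)[1*(12)*conj(1) + 2*(9/2 - 3*sqrt(5)/2)*conj(1) + 2*(3*sqrt(5)/2 + 9/2)*conj(1) + 5*(0)*conj(1)]
      = (1/10)[(12) + (9 - 3*sqrt(5)) + (3*sqrt(5) + 9) + (0)] = 30/10 = 3
  <chi_rho, chi_2> = (1/10)[1*(12)*conj(1) + 2*(9/2 - 3*sqrt(5)/2)*conj(1) + 2*(3*sqrt(5)/2 + 9/2)*conj(1) + 5*(0)*conj(-1)]
      = (1/10)[(12) + (9 - 3*sqrt(5)) + (3*sqrt(5) + 9) + (0)] = 30/10 = 3
  <chi_rho, chi_3> = (1/10)[1*(12)*conj(2) + 2*(9/2 - 3*sqrt(5)/2)*conj(-1/2 + sqrt(5)/2) + 2*(3*sqrt(5)/2 + 9/2)*conj(-sqrt(5)/2 - 1/2) + 5*(0)*conj(0)]
      = (1/10)[(24) + (-12 + 6*sqrt(5)) + (-6*sqrt(5) - 12) + (0)] = 0/10 = 0
  <chi_rho, chi_4> = (1/10)[1*(12)*conj(2) + 2*(9/2 - 3*sqrt(5)/2)*conj(-sqrt(5)/2 - 1/2) + 2*(3*sqrt(5)/2 + 9/2)*conj(-1/2 + sqrt(5)/2) + 5*(0)*conj(0)]
      = (1/10)[(24) + (3 - 3*sqrt(5)) + (3 + 3*sqrt(5)) + (0)] = 30/10 = 3
Dimension check: dim(rho) = sum (mult * dim) = 3*1 + 3*1 + 0*2 + 3*2 = 12 = chi_rho(e) = 12.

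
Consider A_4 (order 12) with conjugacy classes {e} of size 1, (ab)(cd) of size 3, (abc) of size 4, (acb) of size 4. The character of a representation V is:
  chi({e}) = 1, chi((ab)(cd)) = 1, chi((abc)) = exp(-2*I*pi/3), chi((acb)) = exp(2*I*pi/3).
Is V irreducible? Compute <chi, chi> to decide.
Irreducible: <chi, chi> = 1.

Working: <chi, chi> = (1/|G|) sum_C |C| * |chi(C)|^2 = (1/12)[1*|1|^2 + 3*|1|^2 + 4*|exp(-2*I*pi/3)|^2 + 4*|exp(2*I*pi/3)|^2]
  = (1/12)[(1) + (3) + (4) + (4)] = 12/12 = 1.
(Exp terms are combined using exp(i*s)*conj(exp(i*t)) = exp(i*(s-t)), and sums of them are collapsed using the identity that for every m > 1 the m distinct m-th roots of unity sum to 0, e.g. 1 + exp(2*I*pi/3) + exp(-2*I*pi/3) = 0.)
A character is irreducible iff <chi, chi> = 1, so this representation is irreducible.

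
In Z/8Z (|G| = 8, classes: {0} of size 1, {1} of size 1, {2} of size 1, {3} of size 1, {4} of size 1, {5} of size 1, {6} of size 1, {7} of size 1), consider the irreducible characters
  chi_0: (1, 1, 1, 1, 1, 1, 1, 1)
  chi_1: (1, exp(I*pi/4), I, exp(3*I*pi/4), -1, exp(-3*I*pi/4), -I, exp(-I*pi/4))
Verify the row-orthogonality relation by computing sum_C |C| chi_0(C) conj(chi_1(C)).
Sum = 0; so <chi_0, chi_1> = 0 (distinct irreducibles are orthogonal).

Working: Compute term by term over conjugacy classes (|C| * chi_0(C) * conj(chi_1(C))):
  1*(1)*conj(1) + 1*(1)*conj(exp(I*pi/4)) + 1*(1)*conj(I) + 1*(1)*conj(exp(3*I*pi/4)) + 1*(1)*conj(-1) + 1*(1)*conj(exp(-3*I*pi/4)) + 1*(1)*conj(-I) + 1*(1)*conj(exp(-I*pi/4))
  = (1) + (exp(-I*pi/4)) + (-I) + (exp(-3*I*pi/4)) + (-1) + (exp(3*I*pi/4)) + (I) + (exp(I*pi/4))
  = 0.
(Exp terms are combined using exp(i*s)*conj(exp(i*t)) = exp(i*(s-t)), and sums of them are collapsed using the identity that for every m > 1 the m distinct m-th roots of unity sum to 0, e.g. 1 + exp(2*I*pi/3) + exp(-2*I*pi/3) = 0.)
Dividing by |G| = 8 gives 0/8 = 0, matching the row-orthogonality relation <chi_0, chi_1> = [chi_0 = chi_1].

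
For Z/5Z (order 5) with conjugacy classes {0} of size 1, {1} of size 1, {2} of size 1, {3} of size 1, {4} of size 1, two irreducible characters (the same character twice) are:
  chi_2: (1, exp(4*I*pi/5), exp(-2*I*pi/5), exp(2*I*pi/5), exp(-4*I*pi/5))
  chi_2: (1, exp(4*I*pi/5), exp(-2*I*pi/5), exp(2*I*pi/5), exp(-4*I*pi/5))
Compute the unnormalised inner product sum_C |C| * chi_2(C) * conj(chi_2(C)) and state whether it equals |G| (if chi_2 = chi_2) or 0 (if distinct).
Sum = 5 = |G| = 5; so <chi_2, chi_2> = 1 (norm-1 confirms irreducibility).

Proof sketch: Compute term by term over conjugacy classes (|C| * chi_2(C) * conj(chi_2(C))):
  1*(1)*conj(1) + 1*(exp(4*I*pi/5))*conj(exp(4*I*pi/5)) + 1*(exp(-2*I*pi/5))*conj(exp(-2*I*pi/5)) + 1*(exp(2*I*pi/5))*conj(exp(2*I*pi/5)) + 1*(exp(-4*I*pi/5))*conj(exp(-4*I*pi/5))
  = (1) + (1) + (1) + (1) + (1)
  = 5.
(Exp terms are combined using exp(i*s)*conj(exp(i*t)) = exp(i*(s-t)), and sums of them are collapsed using the identity that for every m > 1 the m distinct m-th roots of unity sum to 0, e.g. 1 + exp(2*I*pi/3) + exp(-2*I*pi/3) = 0.)
Dividing by |G| = 5 gives 5/5 = 1, matching the row-orthogonality relation <chi_2, chi_2> = [chi_2 = chi_2].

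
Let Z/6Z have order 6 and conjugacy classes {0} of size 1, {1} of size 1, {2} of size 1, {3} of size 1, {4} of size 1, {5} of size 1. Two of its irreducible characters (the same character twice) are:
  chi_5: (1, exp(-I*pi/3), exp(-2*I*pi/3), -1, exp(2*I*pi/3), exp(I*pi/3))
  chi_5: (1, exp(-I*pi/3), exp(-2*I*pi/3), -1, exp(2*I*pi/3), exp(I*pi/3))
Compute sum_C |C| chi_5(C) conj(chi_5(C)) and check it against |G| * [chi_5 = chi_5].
Sum = 6 = |G| = 6; so <chi_5, chi_5> = 1 (norm-1 confirms irreducibility).

Derivation: Compute term by term over conjugacy classes (|C| * chi_5(C) * conj(chi_5(C))):
  1*(1)*conj(1) + 1*(exp(-I*pi/3))*conj(exp(-I*pi/3)) + 1*(exp(-2*I*pi/3))*conj(exp(-2*I*pi/3)) + 1*(-1)*conj(-1) + 1*(exp(2*I*pi/3))*conj(exp(2*I*pi/3)) + 1*(exp(I*pi/3))*conj(exp(I*pi/3))
  = (1) + (1) + (1) + (1) + (1) + (1)
  = 6.
(Exp terms are combined using exp(i*s)*conj(exp(i*t)) = exp(i*(s-t)), and sums of them are collapsed using the identity that for every m > 1 the m distinct m-th roots of unity sum to 0, e.g. 1 + exp(2*I*pi/3) + exp(-2*I*pi/3) = 0.)
Dividing by |G| = 6 gives 6/6 = 1, matching the row-orthogonality relation <chi_5, chi_5> = [chi_5 = chi_5].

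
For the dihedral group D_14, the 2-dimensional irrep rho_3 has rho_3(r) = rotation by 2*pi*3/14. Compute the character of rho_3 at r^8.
chi_{rho_3}(r^8) = 2*cos(2*pi*3*8/14) = -2*cos(3*pi/7)

Details: rho_3(r^8) is rotation by angle 2*pi*3*8/14, whose trace is 2*cos(2*pi*3*8/14) = -2*cos(3*pi/7).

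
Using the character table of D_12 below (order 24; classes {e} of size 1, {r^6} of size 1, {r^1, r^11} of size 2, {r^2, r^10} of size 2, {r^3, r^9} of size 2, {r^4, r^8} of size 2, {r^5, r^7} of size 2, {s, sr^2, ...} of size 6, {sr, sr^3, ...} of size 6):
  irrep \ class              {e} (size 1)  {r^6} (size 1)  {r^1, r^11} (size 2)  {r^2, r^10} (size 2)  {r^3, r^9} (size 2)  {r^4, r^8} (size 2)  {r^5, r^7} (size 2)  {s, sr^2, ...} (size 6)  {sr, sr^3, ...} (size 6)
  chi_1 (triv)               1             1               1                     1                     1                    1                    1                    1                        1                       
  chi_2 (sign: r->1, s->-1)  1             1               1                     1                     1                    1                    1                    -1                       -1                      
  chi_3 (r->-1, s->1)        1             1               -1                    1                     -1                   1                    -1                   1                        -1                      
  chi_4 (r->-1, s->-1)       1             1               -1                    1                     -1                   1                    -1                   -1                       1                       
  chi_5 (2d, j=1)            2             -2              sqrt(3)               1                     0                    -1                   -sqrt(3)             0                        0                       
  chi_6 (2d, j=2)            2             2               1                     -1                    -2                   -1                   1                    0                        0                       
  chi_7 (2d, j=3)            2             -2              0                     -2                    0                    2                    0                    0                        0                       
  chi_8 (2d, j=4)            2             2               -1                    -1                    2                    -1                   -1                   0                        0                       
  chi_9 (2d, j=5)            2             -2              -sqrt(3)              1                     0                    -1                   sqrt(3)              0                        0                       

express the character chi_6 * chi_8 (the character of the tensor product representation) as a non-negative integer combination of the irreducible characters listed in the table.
chi_6 tensor chi_8 = chi_3 + chi_4 + chi_6 (all other irreducibles have multiplicity 0).

Derivation: The character of a tensor product is the pointwise product (chi_6 * chi_8)(C) = chi_6(C) * chi_8(C):
  {e}: (2)*(2), {r^6}: (2)*(2), {r^1, r^11}: (1)*(-1), {r^2, r^10}: (-1)*(-1), {r^3, r^9}: (-2)*(2), {r^4, r^8}: (-1)*(-1), {r^5, r^7}: (1)*(-1), {s, sr^2, ...}: (0)*(0), {sr, sr^3, ...}: (0)*(0)
so (chi_6 * chi_8) takes values
  {e} -> 4, {r^6} -> 4, {r^1, r^11} -> -1, {r^2, r^10} -> 1, {r^3, r^9} -> -4, {r^4, r^8} -> 1, {r^5, r^7} -> -1, {s, sr^2, ...} -> 0, {sr, sr^3, ...} -> 0.
Now take the inner product of this character with each irreducible chi from the table, <chi_6*chi_8, chi> = (1/24) sum_C |C| (chi_6*chi_8)(C) conj(chi(C)):
  <chi_6*chi_8, chi_1> = (1/24)[1*(4)*conj(1) + 1*(4)*conj(1) + 2*(-1)*conj(1) + 2*(1)*conj(1) + 2*(-4)*conj(1) + 2*(1)*conj(1) + 2*(-1)*conj(1) + 6*(0)*conj(1) + 6*(0)*conj(1)]
      = (1/24)[(4) + (4) + (-2) + (2) + (-8) + (2) + (-2) + (0) + (0)] = 0/24 = 0
  <chi_6*chi_8, chi_2> = (1/24)[1*(4)*conj(1) + 1*(4)*conj(1) + 2*(-1)*conj(1) + 2*(1)*conj(1) + 2*(-4)*conj(1) + 2*(1)*conj(1) + 2*(-1)*conj(1) + 6*(0)*conj(-1) + 6*(0)*conj(-1)]
      = (1/24)[(4) + (4) + (-2) + (2) + (-8) + (2) + (-2) + (0) + (0)] = 0/24 = 0
  <chi_6*chi_8, chi_3> = (1/24)[1*(4)*conj(1) + 1*(4)*conj(1) + 2*(-1)*conj(-1) + 2*(1)*conj(1) + 2*(-4)*conj(-1) + 2*(1)*conj(1) + 2*(-1)*conj(-1) + 6*(0)*conj(1) + 6*(0)*conj(-1)]
      = (1/24)[(4) + (4) + (2) + (2) + (8) + (2) + (2) + (0) + (0)] = 24/24 = 1
  <chi_6*chi_8, chi_4> = (1/24)[1*(4)*conj(1) + 1*(4)*conj(1) + 2*(-1)*conj(-1) + 2*(1)*conj(1) + 2*(-4)*conj(-1) + 2*(1)*conj(1) + 2*(-1)*conj(-1) + 6*(0)*conj(-1) + 6*(0)*conj(1)]
      = (1/24)[(4) + (4) + (2) + (2) + (8) + (2) + (2) + (0) + (0)] = 24/24 = 1
  <chi_6*chi_8, chi_5> = (1/24)[1*(4)*conj(2) + 1*(4)*conj(-2) + 2*(-1)*conj(sqrt(3)) + 2*(1)*conj(1) + 2*(-4)*conj(0) + 2*(1)*conj(-1) + 2*(-1)*conj(-sqrt(3)) + 6*(0)*conj(0) + 6*(0)*conj(0)]
      = (1/24)[(8) + (-8) + (-2*sqrt(3)) + (2) + (0) + (-2) + (2*sqrt(3)) + (0) + (0)] = 0/24 = 0
  <chi_6*chi_8, chi_6> = (1/24)[1*(4)*conj(2) + 1*(4)*conj(2) + 2*(-1)*conj(1) + 2*(1)*conj(-1) + 2*(-4)*conj(-2) + 2*(1)*conj(-1) + 2*(-1)*conj(1) + 6*(0)*conj(0) + 6*(0)*conj(0)]
      = (1/24)[(8) + (8) + (-2) + (-2) + (16) + (-2) + (-2) + (0) + (0)] = 24/24 = 1
  <chi_6*chi_8, chi_7> = (1/24)[1*(4)*conj(2) + 1*(4)*conj(-2) + 2*(-1)*conj(0) + 2*(1)*conj(-2) + 2*(-4)*conj(0) + 2*(1)*conj(2) + 2*(-1)*conj(0) + 6*(0)*conj(0) + 6*(0)*conj(0)]
      = (1/24)[(8) + (-8) + (0) + (-4) + (0) + (4) + (0) + (0) + (0)] = 0/24 = 0
  <chi_6*chi_8, chi_8> = (1/24)[1*(4)*conj(2) + 1*(4)*conj(2) + 2*(-1)*conj(-1) + 2*(1)*conj(-1) + 2*(-4)*conj(2) + 2*(1)*conj(-1) + 2*(-1)*conj(-1) + 6*(0)*conj(0) + 6*(0)*conj(0)]
      = (1/24)[(8) + (8) + (2) + (-2) + (-16) + (-2) + (2) + (0) + (0)] = 0/24 = 0
  <chi_6*chi_8, chi_9> = (1/24)[1*(4)*conj(2) + 1*(4)*conj(-2) + 2*(-1)*conj(-sqrt(3)) + 2*(1)*conj(1) + 2*(-4)*conj(0) + 2*(1)*conj(-1) + 2*(-1)*conj(sqrt(3)) + 6*(0)*conj(0) + 6*(0)*conj(0)]
      = (1/24)[(8) + (-8) + (2*sqrt(3)) + (2) + (0) + (-2) + (-2*sqrt(3)) + (0) + (0)] = 0/24 = 0
Hence the multiplicities are chi_3: 1, chi_4: 1, chi_6: 1. Dimension check: dim(chi_6)*dim(chi_8) = 2*2 = 4 and sum (mult * dim) = 1*1 + 1*1 + 1*2 = 4.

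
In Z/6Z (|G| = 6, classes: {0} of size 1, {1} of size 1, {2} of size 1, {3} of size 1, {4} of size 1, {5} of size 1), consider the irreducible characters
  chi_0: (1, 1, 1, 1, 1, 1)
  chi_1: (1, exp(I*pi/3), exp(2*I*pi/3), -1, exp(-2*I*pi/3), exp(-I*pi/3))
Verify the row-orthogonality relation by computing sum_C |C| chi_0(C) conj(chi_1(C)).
Sum = 0; so <chi_0, chi_1> = 0 (distinct irreducibles are orthogonal).

Derivation: Compute term by term over conjugacy classes (|C| * chi_0(C) * conj(chi_1(C))):
  1*(1)*conj(1) + 1*(1)*conj(exp(I*pi/3)) + 1*(1)*conj(exp(2*I*pi/3)) + 1*(1)*conj(-1) + 1*(1)*conj(exp(-2*I*pi/3)) + 1*(1)*conj(exp(-I*pi/3))
  = (1) + (exp(-I*pi/3)) + (exp(-2*I*pi/3)) + (-1) + (exp(2*I*pi/3)) + (exp(I*pi/3))
  = 0.
(Exp terms are combined using exp(i*s)*conj(exp(i*t)) = exp(i*(s-t)), and sums of them are collapsed using the identity that for every m > 1 the m distinct m-th roots of unity sum to 0, e.g. 1 + exp(2*I*pi/3) + exp(-2*I*pi/3) = 0.)
Dividing by |G| = 6 gives 0/6 = 0, matching the row-orthogonality relation <chi_0, chi_1> = [chi_0 = chi_1].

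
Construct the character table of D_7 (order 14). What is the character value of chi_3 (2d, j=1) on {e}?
Conjugacy classes: {e} of size 1, {r^1, r^6} of size 2, {r^2, r^5} of size 2, {r^3, r^4} of size 2, {s, sr, ..., sr^6} of size 7.
Character table:
  irrep \ class              {e} (size 1)  {r^1, r^6} (size 2)  {r^2, r^5} (size 2)  {r^3, r^4} (size 2)  {s, sr, ..., sr^6} (size 7)
  chi_1 (triv)               1             1                    1                    1                    1                          
  chi_2 (sign: r->1, s->-1)  1             1                    1                    1                    -1                         
  chi_3 (2d, j=1)            2             2*cos(2*pi/7)        -2*cos(3*pi/7)       -2*cos(pi/7)         0                          
  chi_4 (2d, j=2)            2             -2*cos(3*pi/7)       -2*cos(pi/7)         2*cos(2*pi/7)        0                          
  chi_5 (2d, j=3)            2             -2*cos(pi/7)         2*cos(2*pi/7)        -2*cos(3*pi/7)       0                          

Spot check: chi_3 (2d, j=1) on {e} = 2.

Explanation: D_7 has order 2*7 = 14 with 5 conjugacy classes, hence 5 irreducibles. Sum of squared dims 1 + 1 + 4 + 4 + 4 = 14 = |G|. Linear characters come from the abelianisation; the 2-dimensional irreps have character r^k -> 2*cos(2*pi*j*k/7), reflections -> 0.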